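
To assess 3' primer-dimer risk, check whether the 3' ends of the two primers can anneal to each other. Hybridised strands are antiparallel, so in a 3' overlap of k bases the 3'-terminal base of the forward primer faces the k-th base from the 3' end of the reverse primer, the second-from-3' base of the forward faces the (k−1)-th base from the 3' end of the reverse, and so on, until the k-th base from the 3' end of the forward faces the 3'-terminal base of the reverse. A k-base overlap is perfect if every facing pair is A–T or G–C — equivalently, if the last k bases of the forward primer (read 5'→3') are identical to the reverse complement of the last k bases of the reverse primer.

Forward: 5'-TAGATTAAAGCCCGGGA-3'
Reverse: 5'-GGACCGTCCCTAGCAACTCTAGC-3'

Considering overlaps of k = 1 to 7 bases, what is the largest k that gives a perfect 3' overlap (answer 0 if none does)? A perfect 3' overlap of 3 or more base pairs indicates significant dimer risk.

Last 7 bases (5'→3') — forward …CCCGGGA, reverse …CTCTAGC.
Reverse complement of the reverse primer's last 7 bases: GCTAGAG; its first k bases are the reverse complement of the reverse primer's last k bases, so a perfect k-base overlap needs the forward primer's last k bases to equal them.
Comparing (forward last k vs required): k=1: A vs G ✗; k=2: GA vs GC ✗; k=3: GGA vs GCT ✗; k=4: GGGA vs GCTA ✗; k=5: CGGGA vs GCTAG ✗; k=6: CCGGGA vs GCTAGA ✗; k=7: CCCGGGA vs GCTAGAG ✗.
No overlap length from 1 to 7 is perfect, so the longest perfect 3' overlap is 0.

Longest perfect overlap: 0 complementary base pairs; below the dimer-risk threshold (threshold 3).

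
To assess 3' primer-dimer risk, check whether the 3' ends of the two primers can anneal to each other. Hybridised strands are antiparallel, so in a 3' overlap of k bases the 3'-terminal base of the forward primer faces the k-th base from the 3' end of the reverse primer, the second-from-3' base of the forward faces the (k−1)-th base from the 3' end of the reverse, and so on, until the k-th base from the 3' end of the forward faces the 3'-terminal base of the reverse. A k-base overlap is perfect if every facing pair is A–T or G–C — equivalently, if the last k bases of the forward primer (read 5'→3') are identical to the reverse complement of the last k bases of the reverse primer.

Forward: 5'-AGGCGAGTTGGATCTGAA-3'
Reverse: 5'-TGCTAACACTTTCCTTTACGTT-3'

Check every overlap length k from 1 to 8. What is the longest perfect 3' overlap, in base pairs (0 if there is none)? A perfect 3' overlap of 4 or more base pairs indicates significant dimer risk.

Last 8 bases (5'→3') — forward …GATCTGAA, reverse …TTTACGTT.
Reverse complement of the reverse primer's last 8 bases: AACGTAAA; its first k bases are the reverse complement of the reverse primer's last k bases, so a perfect k-base overlap needs the forward primer's last k bases to equal them.
Comparing (forward last k vs required): k=1: A vs A ✓; k=2: AA vs AA ✓; k=3: GAA vs AAC ✗; k=4: TGAA vs AACG ✗; k=5: CTGAA vs AACGT ✗; k=6: TCTGAA vs AACGTA ✗; k=7: ATCTGAA vs AACGTAA ✗; k=8: GATCTGAA vs AACGTAAA ✗.
Perfect overlaps at k = 1, 2; the largest is 2.

Longest perfect overlap: 2 complementary base pairs; below the dimer-risk threshold (threshold 4).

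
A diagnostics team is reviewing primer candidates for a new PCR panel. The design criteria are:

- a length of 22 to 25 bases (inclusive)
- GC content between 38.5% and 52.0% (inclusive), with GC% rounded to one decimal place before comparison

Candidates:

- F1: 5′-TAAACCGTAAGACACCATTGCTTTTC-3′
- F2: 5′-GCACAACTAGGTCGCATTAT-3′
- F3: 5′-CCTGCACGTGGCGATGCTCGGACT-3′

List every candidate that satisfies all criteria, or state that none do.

None of the candidates satisfy all criteria.

F1 (26 nt, A=8 T=8 G=3 C=7): length 26, outside 22–25 ✗; GC 10/26 = 38.5% ✓ — fails.
F2 (20 nt, A=6 T=5 G=4 C=5): length 20, outside 22–25 ✗; GC 9/20 = 45.0% ✓ — fails.
F3 (24 nt, A=3 T=5 G=8 C=8): length 24 ✓; GC 16/24 = 66.7%, outside 38.5–52.0% ✗ — fails.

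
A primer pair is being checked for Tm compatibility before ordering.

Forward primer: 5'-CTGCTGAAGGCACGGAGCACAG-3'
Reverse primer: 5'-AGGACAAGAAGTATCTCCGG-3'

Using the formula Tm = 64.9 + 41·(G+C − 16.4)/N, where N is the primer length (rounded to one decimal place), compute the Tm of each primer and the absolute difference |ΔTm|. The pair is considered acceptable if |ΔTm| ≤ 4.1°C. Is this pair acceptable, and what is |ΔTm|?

|ΔTm| = 8.6°C; the pair is not acceptable.

Forward: G+C = 14, N = 22 → Tm = 64.9 + 41·(14 − 16.4)/22 = 60.4°C.
Reverse: G+C = 10, N = 20 → Tm = 64.9 + 41·(10 − 16.4)/20 = 51.8°C.
|ΔTm| = |60.4 − 51.8| = 8.6°C, > 4.1°C.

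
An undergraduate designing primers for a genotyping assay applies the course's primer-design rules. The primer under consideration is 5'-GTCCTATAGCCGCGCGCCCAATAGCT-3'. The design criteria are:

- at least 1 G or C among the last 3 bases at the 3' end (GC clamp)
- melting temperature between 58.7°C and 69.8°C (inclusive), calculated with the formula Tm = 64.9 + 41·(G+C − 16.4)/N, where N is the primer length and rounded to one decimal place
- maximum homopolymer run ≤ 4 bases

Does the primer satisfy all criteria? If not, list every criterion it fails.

Meets all criteria.

Base counts: A=5, T=5, G=6, C=10 (length 26).
GC clamp: 3' end GCT has 2 G/C ✓
Tm: Tm = 64.9 + 41·(16 − 16.4)/26 = 64.3°C ✓
homopolymer run: longest run = 3 ✓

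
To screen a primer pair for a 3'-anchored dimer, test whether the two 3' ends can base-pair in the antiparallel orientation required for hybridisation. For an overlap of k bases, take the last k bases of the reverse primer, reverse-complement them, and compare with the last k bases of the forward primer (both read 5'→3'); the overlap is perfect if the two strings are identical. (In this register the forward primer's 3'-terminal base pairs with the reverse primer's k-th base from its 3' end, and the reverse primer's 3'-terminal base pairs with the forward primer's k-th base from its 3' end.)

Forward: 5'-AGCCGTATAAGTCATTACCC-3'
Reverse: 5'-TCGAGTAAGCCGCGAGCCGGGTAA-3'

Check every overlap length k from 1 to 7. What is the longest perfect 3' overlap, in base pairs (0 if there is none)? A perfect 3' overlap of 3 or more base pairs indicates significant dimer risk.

Longest perfect overlap: 6 complementary base pairs; significant dimer risk (threshold 3).

Last 7 bases (5'→3') — forward …ATTACCC, reverse …CGGGTAA.
Reverse complement of the reverse primer's last 7 bases: TTACCCG; its first k bases are the reverse complement of the reverse primer's last k bases, so a perfect k-base overlap needs the forward primer's last k bases to equal them.
Comparing (forward last k vs required): k=1: C vs T ✗; k=2: CC vs TT ✗; k=3: CCC vs TTA ✗; k=4: ACCC vs TTAC ✗; k=5: TACCC vs TTACC ✗; k=6: TTACCC vs TTACCC ✓; k=7: ATTACCC vs TTACCCG ✗.
Only k = 6 is perfect, so the longest perfect 3' overlap is 6.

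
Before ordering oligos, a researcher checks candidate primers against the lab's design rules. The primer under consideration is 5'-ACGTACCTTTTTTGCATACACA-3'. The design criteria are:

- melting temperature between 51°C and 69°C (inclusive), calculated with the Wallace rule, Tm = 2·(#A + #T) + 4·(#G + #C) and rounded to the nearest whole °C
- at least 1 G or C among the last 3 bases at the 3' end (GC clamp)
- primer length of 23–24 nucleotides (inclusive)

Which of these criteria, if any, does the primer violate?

Fails: length.

Base counts: A=6, T=8, G=2, C=6 (length 22).
Tm: Tm = 2·14 + 4·8 = 60°C ✓
GC clamp: 3' end ACA has 1 G/C ✓
length: length 22, outside 23–24 ✗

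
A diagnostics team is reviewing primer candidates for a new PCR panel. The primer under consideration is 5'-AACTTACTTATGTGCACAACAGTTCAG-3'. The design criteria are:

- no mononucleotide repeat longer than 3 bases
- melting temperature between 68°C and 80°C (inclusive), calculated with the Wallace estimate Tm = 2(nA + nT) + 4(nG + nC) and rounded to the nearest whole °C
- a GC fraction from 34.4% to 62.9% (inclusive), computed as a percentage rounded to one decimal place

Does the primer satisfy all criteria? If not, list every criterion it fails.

Meets all criteria.

Base counts: A=9, T=8, G=4, C=6 (length 27).
homopolymer run: longest run = 2 ✓
Tm: Tm = 2·17 + 4·10 = 74°C ✓
GC content: GC 10/27 = 37.0% ✓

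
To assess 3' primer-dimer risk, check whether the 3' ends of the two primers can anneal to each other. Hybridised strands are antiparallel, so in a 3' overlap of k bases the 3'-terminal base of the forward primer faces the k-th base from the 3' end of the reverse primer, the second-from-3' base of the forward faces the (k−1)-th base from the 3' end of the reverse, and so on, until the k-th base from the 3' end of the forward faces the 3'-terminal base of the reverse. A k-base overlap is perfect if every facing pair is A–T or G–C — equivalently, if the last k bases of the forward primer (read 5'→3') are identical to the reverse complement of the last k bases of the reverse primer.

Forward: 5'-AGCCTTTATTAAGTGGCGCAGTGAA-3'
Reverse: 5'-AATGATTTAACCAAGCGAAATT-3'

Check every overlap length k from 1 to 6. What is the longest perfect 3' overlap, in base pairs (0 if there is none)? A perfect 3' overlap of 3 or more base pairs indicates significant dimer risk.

Longest perfect overlap: 2 complementary base pairs; below the dimer-risk threshold (threshold 3).

Last 6 bases (5'→3') — forward …AGTGAA, reverse …GAAATT.
Reverse complement of the reverse primer's last 6 bases: AATTTC; its first k bases are the reverse complement of the reverse primer's last k bases, so a perfect k-base overlap needs the forward primer's last k bases to equal them.
Comparing (forward last k vs required): k=1: A vs A ✓; k=2: AA vs AA ✓; k=3: GAA vs AAT ✗; k=4: TGAA vs AATT ✗; k=5: GTGAA vs AATTT ✗; k=6: AGTGAA vs AATTTC ✗.
Perfect overlaps at k = 1, 2; the largest is 2.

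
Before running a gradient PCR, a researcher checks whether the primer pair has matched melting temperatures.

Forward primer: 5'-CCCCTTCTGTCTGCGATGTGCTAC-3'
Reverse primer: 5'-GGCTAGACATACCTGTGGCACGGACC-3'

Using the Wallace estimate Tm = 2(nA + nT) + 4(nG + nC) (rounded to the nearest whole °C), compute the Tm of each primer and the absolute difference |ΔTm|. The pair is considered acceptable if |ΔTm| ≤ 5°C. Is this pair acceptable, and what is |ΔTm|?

|ΔTm| = 8°C; the pair is not acceptable.

Forward: A=2 T=8 G=5 C=9 → Tm = 2·10 + 4·14 = 76°C.
Reverse: A=6 T=4 G=8 C=8 → Tm = 2·10 + 4·16 = 84°C.
|ΔTm| = |76 − 84| = 8°C, > 5°C.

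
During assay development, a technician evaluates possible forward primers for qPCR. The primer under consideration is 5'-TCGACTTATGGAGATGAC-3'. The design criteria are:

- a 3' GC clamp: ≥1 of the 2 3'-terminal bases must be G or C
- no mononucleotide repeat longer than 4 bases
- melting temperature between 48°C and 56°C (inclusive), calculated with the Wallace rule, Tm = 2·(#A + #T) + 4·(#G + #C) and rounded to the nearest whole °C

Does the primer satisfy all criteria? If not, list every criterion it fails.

Base counts: A=5, T=5, G=5, C=3 (length 18).
GC clamp: 3' end AC has 1 G/C ✓
homopolymer run: longest run = 2 ✓
Tm: Tm = 2·10 + 4·8 = 52°C ✓

Meets all criteria.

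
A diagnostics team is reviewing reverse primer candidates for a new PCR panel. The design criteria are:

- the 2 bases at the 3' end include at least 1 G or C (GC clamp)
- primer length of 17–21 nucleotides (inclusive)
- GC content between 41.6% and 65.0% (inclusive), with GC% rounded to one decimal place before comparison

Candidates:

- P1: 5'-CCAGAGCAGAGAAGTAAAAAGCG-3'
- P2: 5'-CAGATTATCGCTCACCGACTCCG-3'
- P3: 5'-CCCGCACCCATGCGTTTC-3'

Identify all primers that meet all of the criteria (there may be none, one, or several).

P1 (23 nt, A=11 T=1 G=7 C=4): 3' end CG has 2 G/C ✓; length 23, outside 17–21 ✗; GC 11/23 = 47.8% ✓ — fails.
P2 (23 nt, A=5 T=5 G=4 C=9): 3' end CG has 2 G/C ✓; length 23, outside 17–21 ✗; GC 13/23 = 56.5% ✓ — fails.
P3 (18 nt, A=2 T=4 G=3 C=9): 3' end TC has 1 G/C ✓; length 18 ✓; GC 12/18 = 66.7%, outside 41.6–65.0% ✗ — fails.

None of the candidates satisfy all criteria.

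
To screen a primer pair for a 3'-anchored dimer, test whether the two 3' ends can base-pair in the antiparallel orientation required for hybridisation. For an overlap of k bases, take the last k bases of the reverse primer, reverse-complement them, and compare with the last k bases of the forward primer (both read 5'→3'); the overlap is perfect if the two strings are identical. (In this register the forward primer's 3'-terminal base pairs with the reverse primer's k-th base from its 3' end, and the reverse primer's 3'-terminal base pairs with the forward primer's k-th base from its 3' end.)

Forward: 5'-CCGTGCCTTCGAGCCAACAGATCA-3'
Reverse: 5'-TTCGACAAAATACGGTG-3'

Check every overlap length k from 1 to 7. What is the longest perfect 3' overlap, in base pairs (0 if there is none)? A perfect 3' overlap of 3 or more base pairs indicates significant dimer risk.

Last 7 bases (5'→3') — forward …CAGATCA, reverse …TACGGTG.
Reverse complement of the reverse primer's last 7 bases: CACCGTA; its first k bases are the reverse complement of the reverse primer's last k bases, so a perfect k-base overlap needs the forward primer's last k bases to equal them.
Comparing (forward last k vs required): k=1: A vs C ✗; k=2: CA vs CA ✓; k=3: TCA vs CAC ✗; k=4: ATCA vs CACC ✗; k=5: GATCA vs CACCG ✗; k=6: AGATCA vs CACCGT ✗; k=7: CAGATCA vs CACCGTA ✗.
Only k = 2 is perfect, so the longest perfect 3' overlap is 2.

Longest perfect overlap: 2 complementary base pairs; below the dimer-risk threshold (threshold 3).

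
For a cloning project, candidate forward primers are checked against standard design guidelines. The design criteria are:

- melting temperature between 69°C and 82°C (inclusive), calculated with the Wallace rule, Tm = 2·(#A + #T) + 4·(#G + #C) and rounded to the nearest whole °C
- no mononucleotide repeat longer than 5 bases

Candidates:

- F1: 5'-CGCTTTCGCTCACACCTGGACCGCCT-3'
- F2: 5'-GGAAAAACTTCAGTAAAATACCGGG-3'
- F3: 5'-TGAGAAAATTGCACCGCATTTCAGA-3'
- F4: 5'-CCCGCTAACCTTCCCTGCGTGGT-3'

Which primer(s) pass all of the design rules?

F2, F3 and F4.

F1 (26 nt, A=3 T=6 G=5 C=12): Tm = 2·9 + 4·17 = 86°C, outside 69–82°C ✗; longest run = 3 ✓ — fails.
F2 (25 nt, A=11 T=4 G=6 C=4): Tm = 2·15 + 4·10 = 70°C ✓; longest run = 5 ✓ — passes.
F3 (25 nt, A=9 T=6 G=5 C=5): Tm = 2·15 + 4·10 = 70°C ✓; longest run = 4 ✓ — passes.
F4 (23 nt, A=2 T=6 G=5 C=10): Tm = 2·8 + 4·15 = 76°C ✓; longest run = 3 ✓ — passes.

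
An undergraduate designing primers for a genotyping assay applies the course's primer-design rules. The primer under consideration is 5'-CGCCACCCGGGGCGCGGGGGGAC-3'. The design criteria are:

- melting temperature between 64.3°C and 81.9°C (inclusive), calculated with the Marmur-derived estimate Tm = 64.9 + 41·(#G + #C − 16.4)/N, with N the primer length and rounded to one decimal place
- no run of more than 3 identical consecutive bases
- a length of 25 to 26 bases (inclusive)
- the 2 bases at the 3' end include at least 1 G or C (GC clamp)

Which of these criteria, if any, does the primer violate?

Fails: homopolymer run, length.

Base counts: A=2, T=0, G=12, C=9 (length 23).
Tm: Tm = 64.9 + 41·(21 − 16.4)/23 = 73.1°C ✓
homopolymer run: longest run = 6, exceeds 3 ✗
length: length 23, outside 25–26 ✗
GC clamp: 3' end AC has 1 G/C ✓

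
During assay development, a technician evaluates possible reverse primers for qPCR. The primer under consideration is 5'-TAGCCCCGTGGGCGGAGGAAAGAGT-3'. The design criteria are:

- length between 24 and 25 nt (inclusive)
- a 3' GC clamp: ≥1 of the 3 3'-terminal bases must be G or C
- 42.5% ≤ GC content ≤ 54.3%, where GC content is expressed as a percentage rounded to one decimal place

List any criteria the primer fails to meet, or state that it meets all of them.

Base counts: A=6, T=3, G=11, C=5 (length 25).
length: length 25 ✓
GC clamp: 3' end AGT has 1 G/C ✓
GC content: GC 16/25 = 64.0%, outside 42.5–54.3% ✗

Fails: GC content.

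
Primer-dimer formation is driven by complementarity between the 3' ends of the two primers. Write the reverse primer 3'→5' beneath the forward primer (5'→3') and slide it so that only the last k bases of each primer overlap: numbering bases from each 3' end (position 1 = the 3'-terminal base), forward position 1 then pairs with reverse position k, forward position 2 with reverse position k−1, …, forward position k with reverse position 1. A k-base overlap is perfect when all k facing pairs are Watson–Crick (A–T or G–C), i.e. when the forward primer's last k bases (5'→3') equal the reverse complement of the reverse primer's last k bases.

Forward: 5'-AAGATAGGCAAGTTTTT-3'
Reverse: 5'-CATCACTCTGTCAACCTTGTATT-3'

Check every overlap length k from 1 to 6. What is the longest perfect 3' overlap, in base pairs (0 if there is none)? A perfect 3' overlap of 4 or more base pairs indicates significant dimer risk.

Longest perfect overlap: 0 complementary base pairs; below the dimer-risk threshold (threshold 4).

Last 6 bases (5'→3') — forward …GTTTTT, reverse …TGTATT.
Reverse complement of the reverse primer's last 6 bases: AATACA; its first k bases are the reverse complement of the reverse primer's last k bases, so a perfect k-base overlap needs the forward primer's last k bases to equal them.
Comparing (forward last k vs required): k=1: T vs A ✗; k=2: TT vs AA ✗; k=3: TTT vs AAT ✗; k=4: TTTT vs AATA ✗; k=5: TTTTT vs AATAC ✗; k=6: GTTTTT vs AATACA ✗.
No overlap length from 1 to 6 is perfect, so the longest perfect 3' overlap is 0.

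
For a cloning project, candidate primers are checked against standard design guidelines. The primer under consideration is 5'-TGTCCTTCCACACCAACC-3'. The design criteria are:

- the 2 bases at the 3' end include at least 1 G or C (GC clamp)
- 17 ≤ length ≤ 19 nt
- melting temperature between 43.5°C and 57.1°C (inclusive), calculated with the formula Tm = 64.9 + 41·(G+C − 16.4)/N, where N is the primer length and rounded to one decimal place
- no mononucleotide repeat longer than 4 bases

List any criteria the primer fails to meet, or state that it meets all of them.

Base counts: A=4, T=4, G=1, C=9 (length 18).
GC clamp: 3' end CC has 2 G/C ✓
length: length 18 ✓
Tm: Tm = 64.9 + 41·(10 − 16.4)/18 = 50.3°C ✓
homopolymer run: longest run = 2 ✓

Meets all criteria.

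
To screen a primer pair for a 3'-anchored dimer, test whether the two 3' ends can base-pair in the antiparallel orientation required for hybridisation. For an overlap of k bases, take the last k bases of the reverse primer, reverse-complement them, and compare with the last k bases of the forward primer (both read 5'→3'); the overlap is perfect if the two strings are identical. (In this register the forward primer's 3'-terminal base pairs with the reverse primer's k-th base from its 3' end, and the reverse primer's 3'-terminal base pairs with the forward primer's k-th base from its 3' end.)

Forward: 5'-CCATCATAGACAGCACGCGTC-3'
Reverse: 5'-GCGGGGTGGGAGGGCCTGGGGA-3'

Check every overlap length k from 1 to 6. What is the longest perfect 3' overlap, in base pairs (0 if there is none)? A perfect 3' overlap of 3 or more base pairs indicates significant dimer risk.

Last 6 bases (5'→3') — forward …CGCGTC, reverse …TGGGGA.
Reverse complement of the reverse primer's last 6 bases: TCCCCA; its first k bases are the reverse complement of the reverse primer's last k bases, so a perfect k-base overlap needs the forward primer's last k bases to equal them.
Comparing (forward last k vs required): k=1: C vs T ✗; k=2: TC vs TC ✓; k=3: GTC vs TCC ✗; k=4: CGTC vs TCCC ✗; k=5: GCGTC vs TCCCC ✗; k=6: CGCGTC vs TCCCCA ✗.
Only k = 2 is perfect, so the longest perfect 3' overlap is 2.

Longest perfect overlap: 2 complementary base pairs; below the dimer-risk threshold (threshold 3).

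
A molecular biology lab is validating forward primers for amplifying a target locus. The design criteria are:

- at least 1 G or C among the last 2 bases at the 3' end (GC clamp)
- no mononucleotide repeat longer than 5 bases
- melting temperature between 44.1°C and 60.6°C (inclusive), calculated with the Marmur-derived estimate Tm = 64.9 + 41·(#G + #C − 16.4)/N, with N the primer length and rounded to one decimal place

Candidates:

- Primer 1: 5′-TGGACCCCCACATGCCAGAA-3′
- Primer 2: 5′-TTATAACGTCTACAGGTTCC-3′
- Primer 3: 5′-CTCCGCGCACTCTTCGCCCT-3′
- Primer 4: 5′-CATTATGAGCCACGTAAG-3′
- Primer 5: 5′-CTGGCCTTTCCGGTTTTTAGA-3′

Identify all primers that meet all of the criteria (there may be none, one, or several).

Primer 1 (20 nt, A=6 T=2 G=4 C=8): 3' end AA has 0 G/C, need ≥1 ✗; longest run = 5 ✓; Tm = 64.9 + 41·(12 − 16.4)/20 = 55.9°C ✓ — fails.
Primer 2 (20 nt, A=5 T=7 G=3 C=5): 3' end CC has 2 G/C ✓; longest run = 2 ✓; Tm = 64.9 + 41·(8 − 16.4)/20 = 47.7°C ✓ — passes.
Primer 3 (20 nt, A=1 T=5 G=3 C=11): 3' end CT has 1 G/C ✓; longest run = 3 ✓; Tm = 64.9 + 41·(14 − 16.4)/20 = 60.0°C ✓ — passes.
Primer 4 (18 nt, A=6 T=4 G=4 C=4): 3' end AG has 1 G/C ✓; longest run = 2 ✓; Tm = 64.9 + 41·(8 − 16.4)/18 = 45.8°C ✓ — passes.
Primer 5 (21 nt, A=2 T=9 G=5 C=5): 3' end GA has 1 G/C ✓; longest run = 5 ✓; Tm = 64.9 + 41·(10 − 16.4)/21 = 52.4°C ✓ — passes.

Primer 2, Primer 3, Primer 4 and Primer 5.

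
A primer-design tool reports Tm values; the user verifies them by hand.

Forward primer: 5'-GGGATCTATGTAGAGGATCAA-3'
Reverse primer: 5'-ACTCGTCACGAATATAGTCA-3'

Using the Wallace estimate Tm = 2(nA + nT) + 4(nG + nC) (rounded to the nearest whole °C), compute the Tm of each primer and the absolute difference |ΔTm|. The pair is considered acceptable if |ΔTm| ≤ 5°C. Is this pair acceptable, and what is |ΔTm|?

Forward: A=7 T=5 G=7 C=2 → Tm = 2·12 + 4·9 = 60°C.
Reverse: A=7 T=5 G=3 C=5 → Tm = 2·12 + 4·8 = 56°C.
|ΔTm| = |60 − 56| = 4°C, ≤ 5°C.

|ΔTm| = 4°C; the pair is acceptable.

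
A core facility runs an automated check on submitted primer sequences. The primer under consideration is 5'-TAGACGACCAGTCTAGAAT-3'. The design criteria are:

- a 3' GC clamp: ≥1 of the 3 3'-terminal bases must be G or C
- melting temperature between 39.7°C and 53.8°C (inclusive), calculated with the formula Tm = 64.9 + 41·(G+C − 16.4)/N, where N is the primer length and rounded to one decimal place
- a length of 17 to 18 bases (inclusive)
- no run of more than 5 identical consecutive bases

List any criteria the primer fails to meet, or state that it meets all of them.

Fails: GC clamp, length.

Base counts: A=7, T=4, G=4, C=4 (length 19).
GC clamp: 3' end AAT has 0 G/C, need ≥1 ✗
Tm: Tm = 64.9 + 41·(8 − 16.4)/19 = 46.8°C ✓
length: length 19, outside 17–18 ✗
homopolymer run: longest run = 2 ✓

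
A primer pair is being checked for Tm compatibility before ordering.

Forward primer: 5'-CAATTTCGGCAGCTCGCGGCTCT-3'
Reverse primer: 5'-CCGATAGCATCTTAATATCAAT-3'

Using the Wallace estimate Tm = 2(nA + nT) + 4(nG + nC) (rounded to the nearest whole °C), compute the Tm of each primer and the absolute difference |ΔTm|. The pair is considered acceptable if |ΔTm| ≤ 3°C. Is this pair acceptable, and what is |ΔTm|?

|ΔTm| = 16°C; the pair is not acceptable.

Forward: A=3 T=6 G=6 C=8 → Tm = 2·9 + 4·14 = 74°C.
Reverse: A=8 T=7 G=2 C=5 → Tm = 2·15 + 4·7 = 58°C.
|ΔTm| = |74 − 58| = 16°C, > 3°C.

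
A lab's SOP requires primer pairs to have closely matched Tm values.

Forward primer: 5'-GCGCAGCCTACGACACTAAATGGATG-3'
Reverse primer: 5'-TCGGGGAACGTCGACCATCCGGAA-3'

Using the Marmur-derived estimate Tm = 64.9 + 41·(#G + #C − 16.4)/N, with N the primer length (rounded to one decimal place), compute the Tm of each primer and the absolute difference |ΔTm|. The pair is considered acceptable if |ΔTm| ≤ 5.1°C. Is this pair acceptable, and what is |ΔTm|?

|ΔTm| = 1.4°C; the pair is acceptable.

Forward: G+C = 14, N = 26 → Tm = 64.9 + 41·(14 − 16.4)/26 = 61.1°C.
Reverse: G+C = 15, N = 24 → Tm = 64.9 + 41·(15 − 16.4)/24 = 62.5°C.
|ΔTm| = |61.1 − 62.5| = 1.4°C, ≤ 5.1°C.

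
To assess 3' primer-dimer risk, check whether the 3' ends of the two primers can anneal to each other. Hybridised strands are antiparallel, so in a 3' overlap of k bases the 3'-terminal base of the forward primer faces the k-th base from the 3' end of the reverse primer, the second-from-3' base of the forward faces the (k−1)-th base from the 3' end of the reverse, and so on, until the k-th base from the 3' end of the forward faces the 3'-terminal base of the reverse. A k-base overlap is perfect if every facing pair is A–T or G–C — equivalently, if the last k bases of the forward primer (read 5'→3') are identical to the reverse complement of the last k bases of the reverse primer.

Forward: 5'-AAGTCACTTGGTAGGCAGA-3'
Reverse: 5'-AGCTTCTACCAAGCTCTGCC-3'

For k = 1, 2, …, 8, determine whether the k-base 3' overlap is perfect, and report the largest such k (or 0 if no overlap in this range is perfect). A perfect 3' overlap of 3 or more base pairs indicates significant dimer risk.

Longest perfect overlap: 6 complementary base pairs; significant dimer risk (threshold 3).

Last 8 bases (5'→3') — forward …TAGGCAGA, reverse …GCTCTGCC.
Reverse complement of the reverse primer's last 8 bases: GGCAGAGC; its first k bases are the reverse complement of the reverse primer's last k bases, so a perfect k-base overlap needs the forward primer's last k bases to equal them.
Comparing (forward last k vs required): k=1: A vs G ✗; k=2: GA vs GG ✗; k=3: AGA vs GGC ✗; k=4: CAGA vs GGCA ✗; k=5: GCAGA vs GGCAG ✗; k=6: GGCAGA vs GGCAGA ✓; k=7: AGGCAGA vs GGCAGAG ✗; k=8: TAGGCAGA vs GGCAGAGC ✗.
Only k = 6 is perfect, so the longest perfect 3' overlap is 6.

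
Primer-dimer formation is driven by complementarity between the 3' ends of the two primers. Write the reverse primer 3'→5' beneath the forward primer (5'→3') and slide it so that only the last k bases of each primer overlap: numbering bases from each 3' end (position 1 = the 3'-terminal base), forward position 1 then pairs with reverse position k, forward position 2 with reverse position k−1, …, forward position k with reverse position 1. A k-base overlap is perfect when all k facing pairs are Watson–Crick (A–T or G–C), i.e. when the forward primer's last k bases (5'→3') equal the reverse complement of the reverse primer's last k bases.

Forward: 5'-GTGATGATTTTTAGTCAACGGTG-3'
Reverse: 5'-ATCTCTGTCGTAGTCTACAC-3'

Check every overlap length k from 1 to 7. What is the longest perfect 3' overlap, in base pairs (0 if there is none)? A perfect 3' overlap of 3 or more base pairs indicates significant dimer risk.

Longest perfect overlap: 3 complementary base pairs; significant dimer risk (threshold 3).

Last 7 bases (5'→3') — forward …AACGGTG, reverse …TCTACAC.
Reverse complement of the reverse primer's last 7 bases: GTGTAGA; its first k bases are the reverse complement of the reverse primer's last k bases, so a perfect k-base overlap needs the forward primer's last k bases to equal them.
Comparing (forward last k vs required): k=1: G vs G ✓; k=2: TG vs GT ✗; k=3: GTG vs GTG ✓; k=4: GGTG vs GTGT ✗; k=5: CGGTG vs GTGTA ✗; k=6: ACGGTG vs GTGTAG ✗; k=7: AACGGTG vs GTGTAGA ✗.
Perfect overlaps at k = 1, 3; the largest is 3.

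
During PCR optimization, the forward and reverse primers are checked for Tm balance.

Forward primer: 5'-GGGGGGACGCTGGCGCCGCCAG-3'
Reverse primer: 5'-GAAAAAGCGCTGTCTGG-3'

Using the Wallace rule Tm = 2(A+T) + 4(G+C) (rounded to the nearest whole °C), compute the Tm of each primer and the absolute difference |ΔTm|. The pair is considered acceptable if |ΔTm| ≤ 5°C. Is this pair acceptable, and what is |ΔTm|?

|ΔTm| = 30°C; the pair is not acceptable.

Forward: A=2 T=1 G=12 C=7 → Tm = 2·3 + 4·19 = 82°C.
Reverse: A=5 T=3 G=6 C=3 → Tm = 2·8 + 4·9 = 52°C.
|ΔTm| = |82 − 52| = 30°C, > 5°C.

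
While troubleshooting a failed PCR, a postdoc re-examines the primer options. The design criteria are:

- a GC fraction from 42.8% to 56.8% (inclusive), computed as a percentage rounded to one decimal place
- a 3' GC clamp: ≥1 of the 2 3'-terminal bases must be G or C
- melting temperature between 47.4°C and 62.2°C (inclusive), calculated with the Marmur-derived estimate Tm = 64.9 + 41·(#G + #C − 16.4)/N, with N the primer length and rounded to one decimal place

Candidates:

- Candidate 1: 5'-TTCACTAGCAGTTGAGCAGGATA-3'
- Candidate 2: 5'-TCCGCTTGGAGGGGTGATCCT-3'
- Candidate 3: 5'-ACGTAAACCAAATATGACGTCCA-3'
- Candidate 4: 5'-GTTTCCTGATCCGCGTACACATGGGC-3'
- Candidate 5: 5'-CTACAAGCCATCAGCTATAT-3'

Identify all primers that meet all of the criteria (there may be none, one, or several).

Candidate 1 (23 nt, A=7 T=6 G=6 C=4): GC 10/23 = 43.5% ✓; 3' end TA has 0 G/C, need ≥1 ✗; Tm = 64.9 + 41·(10 − 16.4)/23 = 53.5°C ✓ — fails.
Candidate 2 (21 nt, A=2 T=6 G=8 C=5): GC 13/21 = 61.9%, outside 42.8–56.8% ✗; 3' end CT has 1 G/C ✓; Tm = 64.9 + 41·(13 − 16.4)/21 = 58.3°C ✓ — fails.
Candidate 3 (23 nt, A=10 T=4 G=3 C=6): GC 9/23 = 39.1%, outside 42.8–56.8% ✗; 3' end CA has 1 G/C ✓; Tm = 64.9 + 41·(9 − 16.4)/23 = 51.7°C ✓ — fails.
Candidate 4 (26 nt, A=4 T=7 G=7 C=8): GC 15/26 = 57.7%, outside 42.8–56.8% ✗; 3' end GC has 2 G/C ✓; Tm = 64.9 + 41·(15 − 16.4)/26 = 62.7°C, outside 47.4–62.2°C ✗ — fails.
Candidate 5 (20 nt, A=7 T=5 G=2 C=6): GC 8/20 = 40.0%, outside 42.8–56.8% ✗; 3' end AT has 0 G/C, need ≥1 ✗; Tm = 64.9 + 41·(8 − 16.4)/20 = 47.7°C ✓ — fails.

None of the candidates satisfy all criteria.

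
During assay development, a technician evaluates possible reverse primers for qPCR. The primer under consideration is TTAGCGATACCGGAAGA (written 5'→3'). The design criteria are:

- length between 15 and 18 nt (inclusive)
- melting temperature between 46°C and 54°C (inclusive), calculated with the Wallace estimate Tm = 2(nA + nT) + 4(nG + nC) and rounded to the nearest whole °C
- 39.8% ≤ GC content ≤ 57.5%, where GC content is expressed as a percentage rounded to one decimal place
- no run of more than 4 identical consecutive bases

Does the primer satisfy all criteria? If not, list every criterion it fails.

Meets all criteria.

Base counts: A=6, T=3, G=5, C=3 (length 17).
length: length 17 ✓
Tm: Tm = 2·9 + 4·8 = 50°C ✓
GC content: GC 8/17 = 47.1% ✓
homopolymer run: longest run = 2 ✓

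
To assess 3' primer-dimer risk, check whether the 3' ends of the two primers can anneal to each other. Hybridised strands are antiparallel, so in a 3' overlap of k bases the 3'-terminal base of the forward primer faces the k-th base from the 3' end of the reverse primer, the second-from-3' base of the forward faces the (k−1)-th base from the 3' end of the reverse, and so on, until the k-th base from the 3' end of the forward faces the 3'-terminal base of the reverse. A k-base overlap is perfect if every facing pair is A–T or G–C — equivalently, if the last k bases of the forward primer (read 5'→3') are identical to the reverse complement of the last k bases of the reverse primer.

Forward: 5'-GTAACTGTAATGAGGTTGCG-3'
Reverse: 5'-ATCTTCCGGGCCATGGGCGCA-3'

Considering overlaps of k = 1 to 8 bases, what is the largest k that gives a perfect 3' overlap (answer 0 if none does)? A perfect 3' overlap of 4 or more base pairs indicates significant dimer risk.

Longest perfect overlap: 4 complementary base pairs; significant dimer risk (threshold 4).

Last 8 bases (5'→3') — forward …AGGTTGCG, reverse …TGGGCGCA.
Reverse complement of the reverse primer's last 8 bases: TGCGCCCA; its first k bases are the reverse complement of the reverse primer's last k bases, so a perfect k-base overlap needs the forward primer's last k bases to equal them.
Comparing (forward last k vs required): k=1: G vs T ✗; k=2: CG vs TG ✗; k=3: GCG vs TGC ✗; k=4: TGCG vs TGCG ✓; k=5: TTGCG vs TGCGC ✗; k=6: GTTGCG vs TGCGCC ✗; k=7: GGTTGCG vs TGCGCCC ✗; k=8: AGGTTGCG vs TGCGCCCA ✗.
Only k = 4 is perfect, so the longest perfect 3' overlap is 4.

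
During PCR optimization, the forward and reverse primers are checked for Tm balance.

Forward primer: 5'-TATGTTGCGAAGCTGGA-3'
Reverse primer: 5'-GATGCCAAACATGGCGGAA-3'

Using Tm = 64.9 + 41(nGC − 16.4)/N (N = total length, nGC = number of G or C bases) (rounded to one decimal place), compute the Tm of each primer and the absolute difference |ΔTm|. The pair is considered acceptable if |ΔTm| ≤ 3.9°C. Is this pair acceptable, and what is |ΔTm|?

Forward: G+C = 8, N = 17 → Tm = 64.9 + 41·(8 − 16.4)/17 = 44.6°C.
Reverse: G+C = 10, N = 19 → Tm = 64.9 + 41·(10 − 16.4)/19 = 51.1°C.
|ΔTm| = |44.6 − 51.1| = 6.5°C, > 3.9°C.

|ΔTm| = 6.5°C; the pair is not acceptable.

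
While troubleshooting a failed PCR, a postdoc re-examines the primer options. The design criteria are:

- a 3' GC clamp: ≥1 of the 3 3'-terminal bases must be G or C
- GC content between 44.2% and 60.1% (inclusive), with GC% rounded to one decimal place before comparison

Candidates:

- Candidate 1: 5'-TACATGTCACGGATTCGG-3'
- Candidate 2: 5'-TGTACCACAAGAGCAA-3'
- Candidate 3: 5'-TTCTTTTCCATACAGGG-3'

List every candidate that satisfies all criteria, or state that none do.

Candidate 1 only.

Candidate 1 (18 nt, A=4 T=5 G=5 C=4): 3' end CGG has 3 G/C ✓; GC 9/18 = 50.0% ✓ — passes.
Candidate 2 (16 nt, A=7 T=2 G=3 C=4): 3' end CAA has 1 G/C ✓; GC 7/16 = 43.8%, outside 44.2–60.1% ✗ — fails.
Candidate 3 (17 nt, A=3 T=7 G=3 C=4): 3' end GGG has 3 G/C ✓; GC 7/17 = 41.2%, outside 44.2–60.1% ✗ — fails.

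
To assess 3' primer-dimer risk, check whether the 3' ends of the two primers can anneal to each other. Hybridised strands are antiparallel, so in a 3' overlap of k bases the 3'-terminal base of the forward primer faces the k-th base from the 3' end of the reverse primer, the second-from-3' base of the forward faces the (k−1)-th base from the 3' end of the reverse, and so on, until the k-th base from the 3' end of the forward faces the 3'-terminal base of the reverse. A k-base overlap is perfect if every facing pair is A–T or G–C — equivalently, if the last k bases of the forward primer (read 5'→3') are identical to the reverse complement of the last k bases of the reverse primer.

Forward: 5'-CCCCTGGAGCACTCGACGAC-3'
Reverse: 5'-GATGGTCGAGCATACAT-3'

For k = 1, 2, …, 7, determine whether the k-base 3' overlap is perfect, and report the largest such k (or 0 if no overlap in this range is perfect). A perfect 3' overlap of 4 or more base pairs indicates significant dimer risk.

Longest perfect overlap: 0 complementary base pairs; below the dimer-risk threshold (threshold 4).

Last 7 bases (5'→3') — forward …CGACGAC, reverse …CATACAT.
Reverse complement of the reverse primer's last 7 bases: ATGTATG; its first k bases are the reverse complement of the reverse primer's last k bases, so a perfect k-base overlap needs the forward primer's last k bases to equal them.
Comparing (forward last k vs required): k=1: C vs A ✗; k=2: AC vs AT ✗; k=3: GAC vs ATG ✗; k=4: CGAC vs ATGT ✗; k=5: ACGAC vs ATGTA ✗; k=6: GACGAC vs ATGTAT ✗; k=7: CGACGAC vs ATGTATG ✗.
No overlap length from 1 to 7 is perfect, so the longest perfect 3' overlap is 0.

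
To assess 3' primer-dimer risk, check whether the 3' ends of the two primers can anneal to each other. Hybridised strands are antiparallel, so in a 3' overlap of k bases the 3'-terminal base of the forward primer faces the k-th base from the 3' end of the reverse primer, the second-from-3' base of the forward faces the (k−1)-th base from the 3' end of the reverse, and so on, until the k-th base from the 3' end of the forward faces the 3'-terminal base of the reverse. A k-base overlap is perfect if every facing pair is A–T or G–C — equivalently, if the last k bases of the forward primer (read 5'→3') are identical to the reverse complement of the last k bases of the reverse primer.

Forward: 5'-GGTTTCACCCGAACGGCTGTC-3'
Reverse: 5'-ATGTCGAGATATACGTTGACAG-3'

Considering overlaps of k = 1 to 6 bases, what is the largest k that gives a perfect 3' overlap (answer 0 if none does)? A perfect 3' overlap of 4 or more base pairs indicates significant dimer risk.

Last 6 bases (5'→3') — forward …GCTGTC, reverse …TGACAG.
Reverse complement of the reverse primer's last 6 bases: CTGTCA; its first k bases are the reverse complement of the reverse primer's last k bases, so a perfect k-base overlap needs the forward primer's last k bases to equal them.
Comparing (forward last k vs required): k=1: C vs C ✓; k=2: TC vs CT ✗; k=3: GTC vs CTG ✗; k=4: TGTC vs CTGT ✗; k=5: CTGTC vs CTGTC ✓; k=6: GCTGTC vs CTGTCA ✗.
Perfect overlaps at k = 1, 5; the largest is 5.

Longest perfect overlap: 5 complementary base pairs; significant dimer risk (threshold 4).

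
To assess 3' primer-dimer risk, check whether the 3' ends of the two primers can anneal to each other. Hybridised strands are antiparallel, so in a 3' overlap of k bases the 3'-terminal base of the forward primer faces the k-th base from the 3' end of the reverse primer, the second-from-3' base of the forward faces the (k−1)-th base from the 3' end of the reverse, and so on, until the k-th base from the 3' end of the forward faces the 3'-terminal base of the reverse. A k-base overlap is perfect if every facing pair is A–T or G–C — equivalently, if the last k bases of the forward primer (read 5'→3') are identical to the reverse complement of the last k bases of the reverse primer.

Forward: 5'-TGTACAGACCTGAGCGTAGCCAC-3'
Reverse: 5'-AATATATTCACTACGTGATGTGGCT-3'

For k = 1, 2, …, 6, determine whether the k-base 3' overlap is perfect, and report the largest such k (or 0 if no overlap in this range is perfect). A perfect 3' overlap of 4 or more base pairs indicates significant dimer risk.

Longest perfect overlap: 6 complementary base pairs; significant dimer risk (threshold 4).

Last 6 bases (5'→3') — forward …AGCCAC, reverse …GTGGCT.
Reverse complement of the reverse primer's last 6 bases: AGCCAC; its first k bases are the reverse complement of the reverse primer's last k bases, so a perfect k-base overlap needs the forward primer's last k bases to equal them.
Comparing (forward last k vs required): k=1: C vs A ✗; k=2: AC vs AG ✗; k=3: CAC vs AGC ✗; k=4: CCAC vs AGCC ✗; k=5: GCCAC vs AGCCA ✗; k=6: AGCCAC vs AGCCAC ✓.
Only k = 6 is perfect, so the longest perfect 3' overlap is 6.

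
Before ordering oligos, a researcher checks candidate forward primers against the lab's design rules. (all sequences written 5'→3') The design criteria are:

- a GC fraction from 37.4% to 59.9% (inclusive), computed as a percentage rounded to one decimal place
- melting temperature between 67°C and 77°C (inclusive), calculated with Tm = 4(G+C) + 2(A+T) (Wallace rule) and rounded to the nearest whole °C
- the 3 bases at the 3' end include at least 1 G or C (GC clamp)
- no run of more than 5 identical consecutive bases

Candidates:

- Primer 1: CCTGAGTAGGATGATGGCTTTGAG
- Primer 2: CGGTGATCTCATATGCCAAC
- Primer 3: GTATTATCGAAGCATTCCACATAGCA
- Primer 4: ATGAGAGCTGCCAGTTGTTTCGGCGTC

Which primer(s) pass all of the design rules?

Primer 1 (24 nt, A=5 T=7 G=9 C=3): GC 12/24 = 50.0% ✓; Tm = 2·12 + 4·12 = 72°C ✓; 3' end GAG has 2 G/C ✓; longest run = 3 ✓ — passes.
Primer 2 (20 nt, A=5 T=5 G=4 C=6): GC 10/20 = 50.0% ✓; Tm = 2·10 + 4·10 = 60°C, outside 67–77°C ✗; 3' end AAC has 1 G/C ✓; longest run = 2 ✓ — fails.
Primer 3 (26 nt, A=9 T=7 G=4 C=6): GC 10/26 = 38.5% ✓; Tm = 2·16 + 4·10 = 72°C ✓; 3' end GCA has 2 G/C ✓; longest run = 2 ✓ — passes.
Primer 4 (27 nt, A=4 T=8 G=9 C=6): GC 15/27 = 55.6% ✓; Tm = 2·12 + 4·15 = 84°C, outside 67–77°C ✗; 3' end GTC has 2 G/C ✓; longest run = 3 ✓ — fails.

Primer 1 and Primer 3.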